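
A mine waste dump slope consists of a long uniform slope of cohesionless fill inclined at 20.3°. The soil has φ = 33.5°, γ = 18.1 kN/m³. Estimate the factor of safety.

FS = 1.79

For a dry cohesionless infinite slope the factor of safety is FS = tanφ / tanβ.
FS = tan33.5° / tan20.3° = 0.6619 / 0.3699 = 1.789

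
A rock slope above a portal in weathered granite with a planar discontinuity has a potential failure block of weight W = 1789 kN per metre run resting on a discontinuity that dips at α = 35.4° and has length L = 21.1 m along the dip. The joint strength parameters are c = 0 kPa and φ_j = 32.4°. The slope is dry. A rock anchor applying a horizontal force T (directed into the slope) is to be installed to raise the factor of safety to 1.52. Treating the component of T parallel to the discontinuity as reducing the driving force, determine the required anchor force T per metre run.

T = 404 kN/m

Resolving forces along and normal to the sliding plane, with the horizontal anchor force T adding T·sinα to the effective normal force and T·cosα acting up the plane against the driving force:
FS = [cL + (W cosα + T sinα) tanφ_j] / [W sinα − T cosα]
Without the anchor: N' = 1458.3 kN/m, driving T_d = 1036.3 kN/m, resisting R = 0·21.1 + 1458.3·tan32.4° = 925.4 kN/m, FS = 0.89.
Setting FS = 1.52 and solving for T:
1.52·(1036.3 − T cos35.4°) = 925.4 + T sin35.4°·tan32.4°
T·(sin35.4°·tan32.4° + 1.52·cos35.4°) = 1.52·1036.3 − 925.4
T·(0.5793·0.6346 + 1.52·0.8151) = 1575.2 − 925.4 = 649.8
T·1.6066 = 649.8
T = 404.4 kN/m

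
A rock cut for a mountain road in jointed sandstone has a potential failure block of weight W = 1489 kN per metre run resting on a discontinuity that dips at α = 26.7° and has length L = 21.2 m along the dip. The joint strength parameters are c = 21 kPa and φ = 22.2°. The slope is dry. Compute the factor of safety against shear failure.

FS = 1.48

Resolving the block weight along and normal to the plane and applying the Mohr–Coulomb strength on the joint:
N' = W cosα = 1489·cos26.7° = 1330.2 kN/m
Driving force T = W sinα = 1489·sin26.7° = 669.0 kN/m
Resisting force R = c·L + N'·tanφ = 21·21.2 + 1330.2·tan22.2° = 445.2 + 542.9 = 988.1 kN/m
FS = R / T = 988.1 / 669.0 = 1.477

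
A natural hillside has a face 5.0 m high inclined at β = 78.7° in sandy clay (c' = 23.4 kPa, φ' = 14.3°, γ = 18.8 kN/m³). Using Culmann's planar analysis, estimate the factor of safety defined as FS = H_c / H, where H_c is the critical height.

H_c = (4c'/γ) · sinβ cosφ' / [1 − cos(β − φ')]
    = (4·23.4/18.8) · sin78.7°·cos14.3° / [1 − cos64.4°]
    = 4.979 · 0.9502 / 0.5679 = 8.33 m
FS = H_c / H = 8.33 / 5.0 = 1.666

FS = 1.67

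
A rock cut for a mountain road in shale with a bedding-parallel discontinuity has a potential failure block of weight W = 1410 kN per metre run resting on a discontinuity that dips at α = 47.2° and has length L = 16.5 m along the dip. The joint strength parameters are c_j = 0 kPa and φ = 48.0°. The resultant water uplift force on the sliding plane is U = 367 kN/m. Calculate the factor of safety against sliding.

Resolving the block weight along and normal to the plane and applying the Mohr–Coulomb strength on the joint:
N' = W cosα − U = 1410·cos47.2° − 367 = 591.0 kN/m
Driving force T = W sinα = 1410·sin47.2° = 1034.6 kN/m
Resisting force R = c_j·L + N'·tanφ = 0·16.5 + 591.0·tan48.0° = 0.0 + 656.4 = 656.4 kN/m
FS = R / T = 656.4 / 1034.6 = 0.634

FS = 0.63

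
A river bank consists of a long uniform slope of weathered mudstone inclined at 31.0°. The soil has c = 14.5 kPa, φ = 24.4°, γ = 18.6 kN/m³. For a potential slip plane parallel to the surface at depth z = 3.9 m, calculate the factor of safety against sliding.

For an infinite slope with a slip plane parallel to the surface (no pore pressure): FS = [c + γz cos²β tanφ] / [γz sinβ cosβ].
γz = 18.6·3.9 = 72.54 kN/m²
Numerator = 14.5 + 72.54·cos²31.0°·tan24.4° = 14.5 + 72.54·0.7347·0.4536 = 38.677 kPa
Denominator = 72.54·sin31.0°·cos31.0° = 72.54·0.5150·0.8572 = 32.025 kPa
FS = 38.677 / 32.025 = 1.208

FS = 1.21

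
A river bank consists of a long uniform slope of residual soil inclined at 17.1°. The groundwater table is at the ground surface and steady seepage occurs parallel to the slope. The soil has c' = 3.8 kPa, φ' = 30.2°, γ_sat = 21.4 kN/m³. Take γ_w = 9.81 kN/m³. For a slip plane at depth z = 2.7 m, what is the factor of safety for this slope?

FS = 1.26

With seepage parallel to the slope and the water table at the surface, the effective normal stress on the slip plane uses the buoyant unit weight γ' = γ_sat − γ_w while the driving shear stress uses γ_sat:
FS = [c' + γ' z cos²β tanφ'] / [γ_sat z sinβ cosβ]
γ' = 21.4 − 9.81 = 11.59 kN/m³
Numerator = 3.8 + 11.59·2.7·cos²17.1°·tan30.2° = 3.8 + 11.59·2.7·0.9135·0.5820 = 20.438 kPa
Denominator = 21.4·2.7·sin17.1°·cos17.1° = 21.4·2.7·0.2940·0.9558 = 16.239 kPa
FS = 20.438 / 16.239 = 1.259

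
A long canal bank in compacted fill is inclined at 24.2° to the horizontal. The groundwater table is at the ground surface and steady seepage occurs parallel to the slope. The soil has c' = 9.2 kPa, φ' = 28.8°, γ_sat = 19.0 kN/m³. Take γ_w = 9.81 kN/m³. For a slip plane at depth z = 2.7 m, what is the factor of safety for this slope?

FS = 1.07

With seepage parallel to the slope and the water table at the surface, the effective normal stress on the slip plane uses the buoyant unit weight γ' = γ_sat − γ_w while the driving shear stress uses γ_sat:
FS = [c' + γ' z cos²β tanφ'] / [γ_sat z sinβ cosβ]
γ' = 19.0 − 9.81 = 9.19 kN/m³
Numerator = 9.2 + 9.19·2.7·cos²24.2°·tan28.8° = 9.2 + 9.19·2.7·0.8320·0.5498 = 20.549 kPa
Denominator = 19.0·2.7·sin24.2°·cos24.2° = 19.0·2.7·0.4099·0.9121 = 19.181 kPa
FS = 20.549 / 19.181 = 1.071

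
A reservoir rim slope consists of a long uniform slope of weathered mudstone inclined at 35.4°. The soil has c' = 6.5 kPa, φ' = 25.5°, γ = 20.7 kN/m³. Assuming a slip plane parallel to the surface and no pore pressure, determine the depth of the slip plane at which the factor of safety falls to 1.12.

z = 1.48 m

Setting FS = 1.12 in FS = [c' + γz cos²β tanφ'] / [γz sinβ cosβ] and solving for z:
z = c' / [γ cosβ (FS·sinβ − cosβ·tanφ')]
  = 6.5 / [20.7·cos35.4°·(1.12·sin35.4° − cos35.4°·tan25.5°)]
  = 6.5 / [20.7·0.8151·(1.12·0.5793 − 0.8151·0.4770)]
  = 6.5 / 4.3870 = 1.482 m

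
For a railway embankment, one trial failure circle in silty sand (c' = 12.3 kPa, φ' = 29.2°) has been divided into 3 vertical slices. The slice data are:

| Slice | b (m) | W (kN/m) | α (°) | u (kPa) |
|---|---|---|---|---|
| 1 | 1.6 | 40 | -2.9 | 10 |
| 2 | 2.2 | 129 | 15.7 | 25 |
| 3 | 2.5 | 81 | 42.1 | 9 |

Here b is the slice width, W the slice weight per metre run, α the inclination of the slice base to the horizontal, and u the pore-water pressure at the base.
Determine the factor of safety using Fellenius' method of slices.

Ordinary method of slices: FS = Σ[c'·Δl_i + (W_i cosα_i − u_i·Δl_i)·tanφ'] / Σ W_i sinα_i, with Δl_i = b_i / cosα_i.
Slice 1: Δl = 1.6/cos(-2.9°) = 1.602 m; N'_1 = 40·cos(-2.9°) − 10·1.602 = 23.9; c'Δl = 19.71; W sinα = -2.0
Slice 2: Δl = 2.2/cos15.7° = 2.285 m; N'_2 = 129·cos15.7° − 25·2.285 = 67.1; c'Δl = 28.11; W sinα = 34.9
Slice 3: Δl = 2.5/cos42.1° = 3.369 m; N'_3 = 81·cos42.1° − 9·3.369 = 29.8; c'Δl = 41.44; W sinα = 54.3
Σc'Δl = 89.3 kN/m; ΣN' = 120.8 kN/m; ΣW sinα = 87.2 kN/m
Resisting = 89.3 + 120.8·tan29.2° = 89.3 + 67.5 = 156.7 kN/m
FS = 156.7 / 87.2 = 1.798

FS = 1.80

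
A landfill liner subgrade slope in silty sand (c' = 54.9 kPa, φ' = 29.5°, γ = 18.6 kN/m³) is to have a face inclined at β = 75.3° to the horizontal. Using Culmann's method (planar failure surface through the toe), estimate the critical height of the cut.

Culmann's analysis gives the critical failure plane at α_cr = (β + φ')/2 = (75.3 + 29.5)/2 = 52.4°, and the critical height
H_c = (4c'/γ) · sinβ cosφ' / [1 − cos(β − φ')]
    = (4·54.9/18.6) · sin75.3°·cos29.5° / [1 − cos(45.8°)]
    = 11.806 · 0.9673·0.8704 / [1 − 0.6972]
    = 11.806 · 0.8419 / 0.3028
    = 32.82 m

H_c = 32.82 m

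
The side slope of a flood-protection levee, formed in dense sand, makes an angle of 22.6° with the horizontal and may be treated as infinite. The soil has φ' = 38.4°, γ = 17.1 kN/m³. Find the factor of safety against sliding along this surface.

FS = 1.90

For a dry cohesionless infinite slope the factor of safety is FS = tanφ' / tanβ.
FS = tan38.4° / tan22.6° = 0.7926 / 0.4163 = 1.904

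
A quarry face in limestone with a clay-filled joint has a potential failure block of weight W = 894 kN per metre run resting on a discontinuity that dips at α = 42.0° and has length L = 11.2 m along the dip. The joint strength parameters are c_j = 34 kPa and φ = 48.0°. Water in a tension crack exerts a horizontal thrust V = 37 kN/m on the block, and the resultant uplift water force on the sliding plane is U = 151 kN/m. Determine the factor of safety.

Resolving the block weight along and normal to the plane and applying the Mohr–Coulomb strength on the joint:
N' = W cosα − U − V sinα = 894·cos42.0° − 151 − 37·sin42.0° = 488.6 kN/m
Driving force T = W sinα + V cosα = 894·sin42.0° + 37·cos42.0° = 625.7 kN/m
Resisting force R = c_j·L + N'·tanφ = 34·11.2 + 488.6·tan48.0° = 380.8 + 542.7 = 923.5 kN/m
FS = R / T = 923.5 / 625.7 = 1.476

FS = 1.48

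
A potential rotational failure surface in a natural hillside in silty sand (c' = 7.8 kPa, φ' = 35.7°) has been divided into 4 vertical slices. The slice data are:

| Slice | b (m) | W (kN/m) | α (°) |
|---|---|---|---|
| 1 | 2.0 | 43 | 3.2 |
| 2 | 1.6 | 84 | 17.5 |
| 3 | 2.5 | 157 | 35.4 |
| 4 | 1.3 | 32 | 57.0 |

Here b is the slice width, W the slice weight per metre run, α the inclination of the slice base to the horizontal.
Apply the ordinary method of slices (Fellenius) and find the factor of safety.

Ordinary method of slices: FS = Σ[c'·Δl_i + (W_i cosα_i)·tanφ'] / Σ W_i sinα_i, with Δl_i = b_i / cosα_i.
Slice 1: Δl = 2.0/cos3.2° = 2.003 m; N'_1 = 43·cos3.2° = 42.9; c'Δl = 15.62; W sinα = 2.4
Slice 2: Δl = 1.6/cos17.5° = 1.678 m; N'_2 = 84·cos17.5° = 80.1; c'Δl = 13.09; W sinα = 25.3
Slice 3: Δl = 2.5/cos35.4° = 3.067 m; N'_3 = 157·cos35.4° = 128.0; c'Δl = 23.92; W sinα = 90.9
Slice 4: Δl = 1.3/cos57.0° = 2.387 m; N'_4 = 32·cos57.0° = 17.4; c'Δl = 18.62; W sinα = 26.8
Σc'Δl = 71.3 kN/m; ΣN' = 268.4 kN/m; ΣW sinα = 145.4 kN/m
Resisting = 71.3 + 268.4·tan35.7° = 71.3 + 192.9 = 264.2 kN/m
FS = 264.2 / 145.4 = 1.816

FS = 1.82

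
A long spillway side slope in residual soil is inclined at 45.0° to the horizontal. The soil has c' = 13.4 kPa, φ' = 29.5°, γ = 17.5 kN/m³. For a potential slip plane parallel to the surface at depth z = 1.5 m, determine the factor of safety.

FS = 1.59

For an infinite slope with a slip plane parallel to the surface (no pore pressure): FS = [c' + γz cos²β tanφ'] / [γz sinβ cosβ].
γz = 17.5·1.5 = 26.25 kN/m²
Numerator = 13.4 + 26.25·cos²45.0°·tan29.5° = 13.4 + 26.25·0.5000·0.5658 = 20.826 kPa
Denominator = 26.25·sin45.0°·cos45.0° = 26.25·0.7071·0.7071 = 13.125 kPa
FS = 20.826 / 13.125 = 1.587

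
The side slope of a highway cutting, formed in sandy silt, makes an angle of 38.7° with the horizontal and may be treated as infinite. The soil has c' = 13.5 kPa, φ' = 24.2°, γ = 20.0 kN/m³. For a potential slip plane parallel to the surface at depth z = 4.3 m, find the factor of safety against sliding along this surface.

FS = 0.88

For an infinite slope with a slip plane parallel to the surface (no pore pressure): FS = [c' + γz cos²β tanφ'] / [γz sinβ cosβ].
γz = 20.0·4.3 = 86.00 kN/m²
Numerator = 13.5 + 86.00·cos²38.7°·tan24.2° = 13.5 + 86.00·0.6091·0.4494 = 37.041 kPa
Denominator = 86.00·sin38.7°·cos38.7° = 86.00·0.6252·0.7804 = 41.964 kPa
FS = 37.041 / 41.964 = 0.883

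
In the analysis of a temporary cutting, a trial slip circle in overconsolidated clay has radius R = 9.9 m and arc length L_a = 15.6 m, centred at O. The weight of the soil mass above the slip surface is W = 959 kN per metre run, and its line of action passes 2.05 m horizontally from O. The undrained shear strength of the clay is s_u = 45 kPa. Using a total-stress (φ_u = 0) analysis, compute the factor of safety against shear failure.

Taking moments about the centre O, the resisting moment is provided by the undrained shear strength acting along the arc:
M_R = s_u·L_a·R = 45·15.60·9.9 = 6949.8 kN·m/m
M_D = W·d = 959·2.05 = 1965.9 kN·m/m
FS = M_R / M_D = 6949.8 / 1965.9 = 3.535

FS = 3.54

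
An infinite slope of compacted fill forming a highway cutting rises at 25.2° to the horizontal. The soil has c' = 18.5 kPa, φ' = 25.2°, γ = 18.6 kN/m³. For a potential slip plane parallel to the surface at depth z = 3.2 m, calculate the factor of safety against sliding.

FS = 1.81

For an infinite slope with a slip plane parallel to the surface (no pore pressure): FS = [c' + γz cos²β tanφ'] / [γz sinβ cosβ].
γz = 18.6·3.2 = 59.52 kN/m²
Numerator = 18.5 + 59.52·cos²25.2°·tan25.2° = 18.5 + 59.52·0.8187·0.4706 = 41.430 kPa
Denominator = 59.52·sin25.2°·cos25.2° = 59.52·0.4258·0.9048 = 22.930 kPa
FS = 41.430 / 22.930 = 1.807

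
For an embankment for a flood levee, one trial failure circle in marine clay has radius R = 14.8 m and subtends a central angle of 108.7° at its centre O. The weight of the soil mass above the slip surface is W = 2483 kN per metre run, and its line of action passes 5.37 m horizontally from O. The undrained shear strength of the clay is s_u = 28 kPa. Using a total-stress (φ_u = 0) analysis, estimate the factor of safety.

FS = 0.87

Taking moments about the centre O, the resisting moment is provided by the undrained shear strength acting along the arc:
Arc length L_a = R·θ = 14.8·(108.7°·π/180) = 14.8·1.8972 = 28.08 m
M_R = s_u·L_a·R = 28·28.08·14.8 = 11635.6 kN·m/m
M_D = W·d = 2483·5.37 = 13333.7 kN·m/m
FS = M_R / M_D = 11635.6 / 13333.7 = 0.873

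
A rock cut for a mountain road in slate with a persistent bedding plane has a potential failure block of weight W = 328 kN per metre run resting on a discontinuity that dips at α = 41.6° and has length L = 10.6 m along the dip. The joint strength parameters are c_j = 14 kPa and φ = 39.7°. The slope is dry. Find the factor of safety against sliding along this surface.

FS = 1.62

Resolving the block weight along and normal to the plane and applying the Mohr–Coulomb strength on the joint:
N' = W cosα = 328·cos41.6° = 245.3 kN/m
Driving force T = W sinα = 328·sin41.6° = 217.8 kN/m
Resisting force R = c_j·L + N'·tanφ = 14·10.6 + 245.3·tan39.7° = 148.4 + 203.6 = 352.0 kN/m
FS = R / T = 352.0 / 217.8 = 1.617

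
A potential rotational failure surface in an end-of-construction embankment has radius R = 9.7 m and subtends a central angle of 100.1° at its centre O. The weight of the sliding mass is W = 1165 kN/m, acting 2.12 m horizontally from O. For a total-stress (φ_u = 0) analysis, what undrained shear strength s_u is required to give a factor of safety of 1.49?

FS = s_u·L_a·R / (W·d), so s_u = FS·W·d / (L_a·R).
Arc length L_a = R·θ = 9.7·(100.1°·π/180) = 9.7·1.7471 = 16.95 m
s_u = 1.49·1165·2.12 / (16.95·9.7) = 3680.0 / 164.38 = 22.39 kPa

s_u = 22.4 kPa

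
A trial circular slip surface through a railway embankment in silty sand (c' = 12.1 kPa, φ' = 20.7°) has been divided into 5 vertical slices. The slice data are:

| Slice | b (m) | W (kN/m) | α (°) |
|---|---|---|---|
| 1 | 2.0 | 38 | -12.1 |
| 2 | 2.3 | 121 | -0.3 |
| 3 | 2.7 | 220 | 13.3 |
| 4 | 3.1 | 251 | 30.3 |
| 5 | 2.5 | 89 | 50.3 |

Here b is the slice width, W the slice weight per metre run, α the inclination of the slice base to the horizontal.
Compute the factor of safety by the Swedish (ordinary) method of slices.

FS = 1.78

Ordinary method of slices: FS = Σ[c'·Δl_i + (W_i cosα_i)·tanφ'] / Σ W_i sinα_i, with Δl_i = b_i / cosα_i.
Slice 1: Δl = 2.0/cos(-12.1°) = 2.045 m; N'_1 = 38·cos(-12.1°) = 37.2; c'Δl = 24.75; W sinα = -8.0
Slice 2: Δl = 2.3/cos(-0.3°) = 2.300 m; N'_2 = 121·cos(-0.3°) = 121.0; c'Δl = 27.83; W sinα = -0.6
Slice 3: Δl = 2.7/cos13.3° = 2.774 m; N'_3 = 220·cos13.3° = 214.1; c'Δl = 33.57; W sinα = 50.6
Slice 4: Δl = 3.1/cos30.3° = 3.590 m; N'_4 = 251·cos30.3° = 216.7; c'Δl = 43.44; W sinα = 126.6
Slice 5: Δl = 2.5/cos50.3° = 3.914 m; N'_5 = 89·cos50.3° = 56.9; c'Δl = 47.36; W sinα = 68.5
Σc'Δl = 177.0 kN/m; ΣN' = 645.8 kN/m; ΣW sinα = 237.1 kN/m
Resisting = 177.0 + 645.8·tan20.7° = 177.0 + 244.0 = 421.0 kN/m
FS = 421.0 / 237.1 = 1.775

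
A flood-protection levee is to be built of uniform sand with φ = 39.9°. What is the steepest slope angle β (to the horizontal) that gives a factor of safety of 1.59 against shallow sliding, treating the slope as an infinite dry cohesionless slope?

For an infinite dry cohesionless slope FS = tanφ/tanβ, so tanβ = tanφ / FS.
tanβ = tan39.9° / 1.59 = 0.8361 / 1.59 = 0.5259
β = arctan(0.5259) = 27.74°

β = 27.7°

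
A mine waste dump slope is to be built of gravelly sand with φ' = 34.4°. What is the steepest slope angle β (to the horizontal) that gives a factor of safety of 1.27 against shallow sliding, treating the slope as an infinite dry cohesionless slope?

β = 28.3°

For an infinite dry cohesionless slope FS = tanφ'/tanβ, so tanβ = tanφ' / FS.
tanβ = tan34.4° / 1.27 = 0.6847 / 1.27 = 0.5391
β = arctan(0.5391) = 28.33°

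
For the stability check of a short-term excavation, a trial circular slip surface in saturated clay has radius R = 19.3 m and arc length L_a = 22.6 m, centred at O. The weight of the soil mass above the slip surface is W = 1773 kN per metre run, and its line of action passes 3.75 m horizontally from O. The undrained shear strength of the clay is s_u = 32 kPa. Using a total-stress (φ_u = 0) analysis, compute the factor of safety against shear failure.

Taking moments about the centre O, the resisting moment is provided by the undrained shear strength acting along the arc:
M_R = s_u·L_a·R = 32·22.60·19.3 = 13957.8 kN·m/m
M_D = W·d = 1773·3.75 = 6648.8 kN·m/m
FS = M_R / M_D = 13957.8 / 6648.8 = 2.099

FS = 2.10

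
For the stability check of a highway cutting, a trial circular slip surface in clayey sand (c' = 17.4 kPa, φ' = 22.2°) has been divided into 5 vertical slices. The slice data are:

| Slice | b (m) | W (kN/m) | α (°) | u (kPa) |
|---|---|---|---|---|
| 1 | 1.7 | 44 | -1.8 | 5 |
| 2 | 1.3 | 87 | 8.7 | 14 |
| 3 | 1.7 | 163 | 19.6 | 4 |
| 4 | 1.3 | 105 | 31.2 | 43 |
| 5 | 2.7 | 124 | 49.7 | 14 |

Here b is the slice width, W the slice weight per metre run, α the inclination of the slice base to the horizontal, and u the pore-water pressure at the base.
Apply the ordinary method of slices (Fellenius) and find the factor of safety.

FS = 1.41

Ordinary method of slices: FS = Σ[c'·Δl_i + (W_i cosα_i − u_i·Δl_i)·tanφ'] / Σ W_i sinα_i, with Δl_i = b_i / cosα_i.
Slice 1: Δl = 1.7/cos(-1.8°) = 1.701 m; N'_1 = 44·cos(-1.8°) − 5·1.701 = 35.5; c'Δl = 29.59; W sinα = -1.4
Slice 2: Δl = 1.3/cos8.7° = 1.315 m; N'_2 = 87·cos8.7° − 14·1.315 = 67.6; c'Δl = 22.88; W sinα = 13.2
Slice 3: Δl = 1.7/cos19.6° = 1.805 m; N'_3 = 163·cos19.6° − 4·1.805 = 146.3; c'Δl = 31.40; W sinα = 54.7
Slice 4: Δl = 1.3/cos31.2° = 1.520 m; N'_4 = 105·cos31.2° − 43·1.520 = 24.5; c'Δl = 26.44; W sinα = 54.4
Slice 5: Δl = 2.7/cos49.7° = 4.174 m; N'_5 = 124·cos49.7° − 14·4.174 = 21.8; c'Δl = 72.64; W sinα = 94.6
Σc'Δl = 183.0 kN/m; ΣN' = 295.6 kN/m; ΣW sinα = 215.4 kN/m
Resisting = 183.0 + 295.6·tan22.2° = 183.0 + 120.6 = 303.6 kN/m
FS = 303.6 / 215.4 = 1.409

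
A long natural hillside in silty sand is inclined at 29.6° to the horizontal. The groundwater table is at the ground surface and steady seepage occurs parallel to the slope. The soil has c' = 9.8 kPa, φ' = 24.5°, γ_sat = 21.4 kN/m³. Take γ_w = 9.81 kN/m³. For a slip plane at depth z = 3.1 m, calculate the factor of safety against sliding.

FS = 0.78

With seepage parallel to the slope and the water table at the surface, the effective normal stress on the slip plane uses the buoyant unit weight γ' = γ_sat − γ_w while the driving shear stress uses γ_sat:
FS = [c' + γ' z cos²β tanφ'] / [γ_sat z sinβ cosβ]
γ' = 21.4 − 9.81 = 11.59 kN/m³
Numerator = 9.8 + 11.59·3.1·cos²29.6°·tan24.5° = 9.8 + 11.59·3.1·0.7560·0.4557 = 22.179 kPa
Denominator = 21.4·3.1·sin29.6°·cos29.6° = 21.4·3.1·0.4939·0.8695 = 28.492 kPa
FS = 22.179 / 28.492 = 0.778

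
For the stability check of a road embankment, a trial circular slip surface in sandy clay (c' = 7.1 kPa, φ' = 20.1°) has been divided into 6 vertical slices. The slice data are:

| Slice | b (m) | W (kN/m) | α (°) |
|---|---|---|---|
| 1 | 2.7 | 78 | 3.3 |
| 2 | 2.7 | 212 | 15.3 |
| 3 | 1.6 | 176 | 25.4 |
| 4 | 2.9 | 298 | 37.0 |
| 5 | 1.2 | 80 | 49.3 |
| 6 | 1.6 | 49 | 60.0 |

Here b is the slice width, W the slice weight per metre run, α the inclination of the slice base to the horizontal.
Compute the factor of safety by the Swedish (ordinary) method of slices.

FS = 0.93

Ordinary method of slices: FS = Σ[c'·Δl_i + (W_i cosα_i)·tanφ'] / Σ W_i sinα_i, with Δl_i = b_i / cosα_i.
Slice 1: Δl = 2.7/cos3.3° = 2.704 m; N'_1 = 78·cos3.3° = 77.9; c'Δl = 19.20; W sinα = 4.5
Slice 2: Δl = 2.7/cos15.3° = 2.799 m; N'_2 = 212·cos15.3° = 204.5; c'Δl = 19.87; W sinα = 55.9
Slice 3: Δl = 1.6/cos25.4° = 1.771 m; N'_3 = 176·cos25.4° = 159.0; c'Δl = 12.58; W sinα = 75.5
Slice 4: Δl = 2.9/cos37.0° = 3.631 m; N'_4 = 298·cos37.0° = 238.0; c'Δl = 25.78; W sinα = 179.3
Slice 5: Δl = 1.2/cos49.3° = 1.840 m; N'_5 = 80·cos49.3° = 52.2; c'Δl = 13.07; W sinα = 60.7
Slice 6: Δl = 1.6/cos60.0° = 3.200 m; N'_6 = 49·cos60.0° = 24.5; c'Δl = 22.72; W sinα = 42.4
Σc'Δl = 113.2 kN/m; ΣN' = 756.0 kN/m; ΣW sinα = 418.4 kN/m
Resisting = 113.2 + 756.0·tan20.1° = 113.2 + 276.7 = 389.9 kN/m
FS = 389.9 / 418.4 = 0.932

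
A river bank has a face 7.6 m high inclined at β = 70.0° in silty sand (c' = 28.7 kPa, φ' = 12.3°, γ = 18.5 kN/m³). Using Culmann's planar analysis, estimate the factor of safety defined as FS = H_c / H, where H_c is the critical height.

FS = 1.61

H_c = (4c'/γ) · sinβ cosφ' / [1 − cos(β − φ')]
    = (4·28.7/18.5) · sin70.0°·cos12.3° / [1 − cos57.7°]
    = 6.205 · 0.9181 / 0.4656 = 12.24 m
FS = H_c / H = 12.24 / 7.6 = 1.610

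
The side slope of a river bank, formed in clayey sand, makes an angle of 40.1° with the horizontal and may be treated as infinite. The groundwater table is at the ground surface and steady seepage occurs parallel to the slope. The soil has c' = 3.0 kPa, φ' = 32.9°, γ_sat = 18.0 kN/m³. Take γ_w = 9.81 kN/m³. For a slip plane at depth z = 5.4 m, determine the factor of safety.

With seepage parallel to the slope and the water table at the surface, the effective normal stress on the slip plane uses the buoyant unit weight γ' = γ_sat − γ_w while the driving shear stress uses γ_sat:
FS = [c' + γ' z cos²β tanφ'] / [γ_sat z sinβ cosβ]
γ' = 18.0 − 9.81 = 8.19 kN/m³
Numerator = 3.0 + 8.19·5.4·cos²40.1°·tan32.9° = 3.0 + 8.19·5.4·0.5851·0.6469 = 19.740 kPa
Denominator = 18.0·5.4·sin40.1°·cos40.1° = 18.0·5.4·0.6441·0.7649 = 47.891 kPa
FS = 19.740 / 47.891 = 0.412

FS = 0.41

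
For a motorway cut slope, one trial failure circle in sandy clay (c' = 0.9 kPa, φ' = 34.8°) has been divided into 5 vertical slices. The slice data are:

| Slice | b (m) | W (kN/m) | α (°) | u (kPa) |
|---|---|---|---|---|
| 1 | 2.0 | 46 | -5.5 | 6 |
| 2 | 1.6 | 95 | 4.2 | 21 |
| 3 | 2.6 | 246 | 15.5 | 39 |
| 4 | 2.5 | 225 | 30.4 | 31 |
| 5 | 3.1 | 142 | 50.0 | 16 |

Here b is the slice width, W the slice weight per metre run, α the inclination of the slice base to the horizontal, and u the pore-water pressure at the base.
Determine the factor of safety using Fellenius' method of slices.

FS = 0.87

Ordinary method of slices: FS = Σ[c'·Δl_i + (W_i cosα_i − u_i·Δl_i)·tanφ'] / Σ W_i sinα_i, with Δl_i = b_i / cosα_i.
Slice 1: Δl = 2.0/cos(-5.5°) = 2.009 m; N'_1 = 46·cos(-5.5°) − 6·2.009 = 33.7; c'Δl = 1.81; W sinα = -4.4
Slice 2: Δl = 1.6/cos4.2° = 1.604 m; N'_2 = 95·cos4.2° − 21·1.604 = 61.1; c'Δl = 1.44; W sinα = 7.0
Slice 3: Δl = 2.6/cos15.5° = 2.698 m; N'_3 = 246·cos15.5° − 39·2.698 = 131.8; c'Δl = 2.43; W sinα = 65.7
Slice 4: Δl = 2.5/cos30.4° = 2.899 m; N'_4 = 225·cos30.4° − 31·2.899 = 104.2; c'Δl = 2.61; W sinα = 113.9
Slice 5: Δl = 3.1/cos50.0° = 4.823 m; N'_5 = 142·cos50.0° − 16·4.823 = 14.1; c'Δl = 4.34; W sinα = 108.8
Σc'Δl = 12.6 kN/m; ΣN' = 344.9 kN/m; ΣW sinα = 290.9 kN/m
Resisting = 12.6 + 344.9·tan34.8° = 12.6 + 239.7 = 252.4 kN/m
FS = 252.4 / 290.9 = 0.867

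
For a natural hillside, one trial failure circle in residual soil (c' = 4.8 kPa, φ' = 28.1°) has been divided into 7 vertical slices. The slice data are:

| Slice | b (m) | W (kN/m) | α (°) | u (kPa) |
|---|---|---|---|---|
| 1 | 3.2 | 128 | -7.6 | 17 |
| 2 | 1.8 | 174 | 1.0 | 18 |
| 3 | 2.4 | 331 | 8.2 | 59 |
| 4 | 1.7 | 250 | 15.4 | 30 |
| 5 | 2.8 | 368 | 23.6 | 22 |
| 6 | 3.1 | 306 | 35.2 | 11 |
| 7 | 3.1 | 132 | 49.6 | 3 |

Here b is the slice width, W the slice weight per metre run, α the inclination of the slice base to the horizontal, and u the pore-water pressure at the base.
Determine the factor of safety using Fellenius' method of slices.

FS = 1.35

Ordinary method of slices: FS = Σ[c'·Δl_i + (W_i cosα_i − u_i·Δl_i)·tanφ'] / Σ W_i sinα_i, with Δl_i = b_i / cosα_i.
Slice 1: Δl = 3.2/cos(-7.6°) = 3.228 m; N'_1 = 128·cos(-7.6°) − 17·3.228 = 72.0; c'Δl = 15.50; W sinα = -16.9
Slice 2: Δl = 1.8/cos1.0° = 1.800 m; N'_2 = 174·cos1.0° − 18·1.800 = 141.6; c'Δl = 8.64; W sinα = 3.0
Slice 3: Δl = 2.4/cos8.2° = 2.425 m; N'_3 = 331·cos8.2° − 59·2.425 = 184.6; c'Δl = 11.64; W sinα = 47.2
Slice 4: Δl = 1.7/cos15.4° = 1.763 m; N'_4 = 250·cos15.4° − 30·1.763 = 188.1; c'Δl = 8.46; W sinα = 66.4
Slice 5: Δl = 2.8/cos23.6° = 3.056 m; N'_5 = 368·cos23.6° − 22·3.056 = 270.0; c'Δl = 14.67; W sinα = 147.3
Slice 6: Δl = 3.1/cos35.2° = 3.794 m; N'_6 = 306·cos35.2° − 11·3.794 = 208.3; c'Δl = 18.21; W sinα = 176.4
Slice 7: Δl = 3.1/cos49.6° = 4.783 m; N'_7 = 132·cos49.6° − 3·4.783 = 71.2; c'Δl = 22.96; W sinα = 100.5
Σc'Δl = 100.1 kN/m; ΣN' = 1135.8 kN/m; ΣW sinα = 523.9 kN/m
Resisting = 100.1 + 1135.8·tan28.1° = 100.1 + 606.4 = 706.5 kN/m
FS = 706.5 / 523.9 = 1.348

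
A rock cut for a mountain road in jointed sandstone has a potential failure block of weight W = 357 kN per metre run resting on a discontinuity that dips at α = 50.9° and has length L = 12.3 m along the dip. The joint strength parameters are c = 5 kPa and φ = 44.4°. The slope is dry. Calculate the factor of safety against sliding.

FS = 1.02

Resolving the block weight along and normal to the plane and applying the Mohr–Coulomb strength on the joint:
N' = W cosα = 357·cos50.9° = 225.2 kN/m
Driving force T = W sinα = 357·sin50.9° = 277.0 kN/m
Resisting force R = c·L + N'·tanφ = 5·12.3 + 225.2·tan44.4° = 61.5 + 220.5 = 282.0 kN/m
FS = R / T = 282.0 / 277.0 = 1.018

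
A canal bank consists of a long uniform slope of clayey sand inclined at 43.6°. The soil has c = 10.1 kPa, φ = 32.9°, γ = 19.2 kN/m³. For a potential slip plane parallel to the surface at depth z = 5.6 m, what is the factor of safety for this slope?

For an infinite slope with a slip plane parallel to the surface (no pore pressure): FS = [c + γz cos²β tanφ] / [γz sinβ cosβ].
γz = 19.2·5.6 = 107.52 kN/m²
Numerator = 10.1 + 107.52·cos²43.6°·tan32.9° = 10.1 + 107.52·0.5244·0.6469 = 46.578 kPa
Denominator = 107.52·sin43.6°·cos43.6° = 107.52·0.6896·0.7242 = 53.696 kPa
FS = 46.578 / 53.696 = 0.867

FS = 0.87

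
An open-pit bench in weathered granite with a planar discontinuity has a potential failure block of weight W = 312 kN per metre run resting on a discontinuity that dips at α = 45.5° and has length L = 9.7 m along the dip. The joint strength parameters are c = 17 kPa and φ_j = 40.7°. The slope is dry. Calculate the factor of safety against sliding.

FS = 1.59

Resolving the block weight along and normal to the plane and applying the Mohr–Coulomb strength on the joint:
N' = W cosα = 312·cos45.5° = 218.7 kN/m
Driving force T = W sinα = 312·sin45.5° = 222.5 kN/m
Resisting force R = c·L + N'·tanφ_j = 17·9.7 + 218.7·tan40.7° = 164.9 + 188.1 = 353.0 kN/m
FS = R / T = 353.0 / 222.5 = 1.586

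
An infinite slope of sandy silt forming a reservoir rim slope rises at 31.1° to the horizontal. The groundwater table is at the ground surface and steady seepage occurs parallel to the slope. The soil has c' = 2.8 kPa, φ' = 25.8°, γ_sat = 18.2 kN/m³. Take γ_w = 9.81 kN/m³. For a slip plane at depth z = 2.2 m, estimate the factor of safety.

FS = 0.53

With seepage parallel to the slope and the water table at the surface, the effective normal stress on the slip plane uses the buoyant unit weight γ' = γ_sat − γ_w while the driving shear stress uses γ_sat:
FS = [c' + γ' z cos²β tanφ'] / [γ_sat z sinβ cosβ]
γ' = 18.2 − 9.81 = 8.39 kN/m³
Numerator = 2.8 + 8.39·2.2·cos²31.1°·tan25.8° = 2.8 + 8.39·2.2·0.7332·0.4834 = 9.342 kPa
Denominator = 18.2·2.2·sin31.1°·cos31.1° = 18.2·2.2·0.5165·0.8563 = 17.709 kPa
FS = 9.342 / 17.709 = 0.528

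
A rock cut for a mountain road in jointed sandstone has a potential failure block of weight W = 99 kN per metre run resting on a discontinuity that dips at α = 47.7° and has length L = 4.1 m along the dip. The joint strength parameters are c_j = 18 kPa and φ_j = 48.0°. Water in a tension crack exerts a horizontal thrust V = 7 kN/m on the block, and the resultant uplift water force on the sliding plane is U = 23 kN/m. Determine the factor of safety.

FS = 1.49

Resolving the block weight along and normal to the plane and applying the Mohr–Coulomb strength on the joint:
N' = W cosα − U − V sinα = 99·cos47.7° − 23 − 7·sin47.7° = 38.5 kN/m
Driving force T = W sinα + V cosα = 99·sin47.7° + 7·cos47.7° = 77.9 kN/m
Resisting force R = c_j·L + N'·tanφ_j = 18·4.1 + 38.5·tan48.0° = 73.8 + 42.7 = 116.5 kN/m
FS = R / T = 116.5 / 77.9 = 1.495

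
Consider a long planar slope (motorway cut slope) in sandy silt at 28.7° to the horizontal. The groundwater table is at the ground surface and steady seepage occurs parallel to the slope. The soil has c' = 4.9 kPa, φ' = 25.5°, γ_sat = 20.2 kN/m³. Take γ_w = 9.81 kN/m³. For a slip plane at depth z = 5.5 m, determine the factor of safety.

FS = 0.55

With seepage parallel to the slope and the water table at the surface, the effective normal stress on the slip plane uses the buoyant unit weight γ' = γ_sat − γ_w while the driving shear stress uses γ_sat:
FS = [c' + γ' z cos²β tanφ'] / [γ_sat z sinβ cosβ]
γ' = 20.2 − 9.81 = 10.39 kN/m³
Numerator = 4.9 + 10.39·5.5·cos²28.7°·tan25.5° = 4.9 + 10.39·5.5·0.7694·0.4770 = 25.871 kPa
Denominator = 20.2·5.5·sin28.7°·cos28.7° = 20.2·5.5·0.4802·0.8771 = 46.798 kPa
FS = 25.871 / 46.798 = 0.553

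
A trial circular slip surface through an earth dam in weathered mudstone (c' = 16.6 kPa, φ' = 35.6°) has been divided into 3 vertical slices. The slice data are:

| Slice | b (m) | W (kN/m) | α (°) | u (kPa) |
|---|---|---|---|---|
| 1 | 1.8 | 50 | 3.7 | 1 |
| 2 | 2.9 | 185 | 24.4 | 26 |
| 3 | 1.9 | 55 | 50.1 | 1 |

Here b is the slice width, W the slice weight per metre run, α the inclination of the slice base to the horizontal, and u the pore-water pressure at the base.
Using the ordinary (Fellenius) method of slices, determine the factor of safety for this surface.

FS = 2.06

Ordinary method of slices: FS = Σ[c'·Δl_i + (W_i cosα_i − u_i·Δl_i)·tanφ'] / Σ W_i sinα_i, with Δl_i = b_i / cosα_i.
Slice 1: Δl = 1.8/cos3.7° = 1.804 m; N'_1 = 50·cos3.7° − 1·1.804 = 48.1; c'Δl = 29.94; W sinα = 3.2
Slice 2: Δl = 2.9/cos24.4° = 3.184 m; N'_2 = 185·cos24.4° − 26·3.184 = 85.7; c'Δl = 52.86; W sinα = 76.4
Slice 3: Δl = 1.9/cos50.1° = 2.962 m; N'_3 = 55·cos50.1° − 1·2.962 = 32.3; c'Δl = 49.17; W sinα = 42.2
Σc'Δl = 132.0 kN/m; ΣN' = 166.1 kN/m; ΣW sinα = 121.8 kN/m
Resisting = 132.0 + 166.1·tan35.6° = 132.0 + 118.9 = 250.9 kN/m
FS = 250.9 / 121.8 = 2.059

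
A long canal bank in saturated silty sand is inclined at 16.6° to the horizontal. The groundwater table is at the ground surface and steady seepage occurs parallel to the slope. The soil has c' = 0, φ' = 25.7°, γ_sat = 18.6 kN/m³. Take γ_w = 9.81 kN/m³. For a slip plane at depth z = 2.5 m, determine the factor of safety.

FS = 0.76

With seepage parallel to the slope and the water table at the surface, the effective normal stress on the slip plane uses the buoyant unit weight γ' = γ_sat − γ_w while the driving shear stress uses γ_sat:
FS = [c' + γ' z cos²β tanφ'] / [γ_sat z sinβ cosβ]
(For c' = 0 this reduces to FS = (γ'/γ_sat)·tanφ'/tanβ.)
γ' = 18.6 − 9.81 = 8.79 kN/m³
Numerator = 0.0 + 8.79·2.5·cos²16.6°·tan25.7° = 0.0 + 8.79·2.5·0.9184·0.4813 = 9.713 kPa
Denominator = 18.6·2.5·sin16.6°·cos16.6° = 18.6·2.5·0.2857·0.9583 = 12.731 kPa
FS = 9.713 / 12.731 = 0.763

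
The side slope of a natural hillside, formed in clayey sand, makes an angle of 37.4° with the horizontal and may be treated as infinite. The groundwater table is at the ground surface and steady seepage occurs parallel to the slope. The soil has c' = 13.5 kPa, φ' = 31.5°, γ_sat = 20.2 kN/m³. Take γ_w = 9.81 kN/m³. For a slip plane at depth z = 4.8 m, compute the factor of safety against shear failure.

FS = 0.70

With seepage parallel to the slope and the water table at the surface, the effective normal stress on the slip plane uses the buoyant unit weight γ' = γ_sat − γ_w while the driving shear stress uses γ_sat:
FS = [c' + γ' z cos²β tanφ'] / [γ_sat z sinβ cosβ]
γ' = 20.2 − 9.81 = 10.39 kN/m³
Numerator = 13.5 + 10.39·4.8·cos²37.4°·tan31.5° = 13.5 + 10.39·4.8·0.6311·0.6128 = 32.787 kPa
Denominator = 20.2·4.8·sin37.4°·cos37.4° = 20.2·4.8·0.6074·0.7944 = 46.784 kPa
FS = 32.787 / 46.784 = 0.701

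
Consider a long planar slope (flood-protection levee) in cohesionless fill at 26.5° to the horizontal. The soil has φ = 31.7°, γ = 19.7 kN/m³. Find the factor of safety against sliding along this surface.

FS = 1.24

For a dry cohesionless infinite slope the factor of safety is FS = tanφ / tanβ.
FS = tan31.7° / tan26.5° = 0.6176 / 0.4986 = 1.239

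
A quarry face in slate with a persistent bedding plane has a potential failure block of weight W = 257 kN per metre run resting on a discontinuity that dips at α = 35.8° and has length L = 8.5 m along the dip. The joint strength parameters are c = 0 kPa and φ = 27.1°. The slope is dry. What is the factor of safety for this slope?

Resolving the block weight along and normal to the plane and applying the Mohr–Coulomb strength on the joint:
N' = W cosα = 257·cos35.8° = 208.4 kN/m
Driving force T = W sinα = 257·sin35.8° = 150.3 kN/m
Resisting force R = c·L + N'·tanφ = 0·8.5 + 208.4·tan27.1° = 0.0 + 106.7 = 106.7 kN/m
FS = R / T = 106.7 / 150.3 = 0.710

FS = 0.71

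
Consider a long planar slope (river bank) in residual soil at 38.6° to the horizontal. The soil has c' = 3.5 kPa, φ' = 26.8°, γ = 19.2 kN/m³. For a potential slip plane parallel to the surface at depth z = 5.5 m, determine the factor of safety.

FS = 0.70

For an infinite slope with a slip plane parallel to the surface (no pore pressure): FS = [c' + γz cos²β tanφ'] / [γz sinβ cosβ].
γz = 19.2·5.5 = 105.60 kN/m²
Numerator = 3.5 + 105.60·cos²38.6°·tan26.8° = 3.5 + 105.60·0.6108·0.5051 = 36.080 kPa
Denominator = 105.60·sin38.6°·cos38.6° = 105.60·0.6239·0.7815 = 51.488 kPa
FS = 36.080 / 51.488 = 0.701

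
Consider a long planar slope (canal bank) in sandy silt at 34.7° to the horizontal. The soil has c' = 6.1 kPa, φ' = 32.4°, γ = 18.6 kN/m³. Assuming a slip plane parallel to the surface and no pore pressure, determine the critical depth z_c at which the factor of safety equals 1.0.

Setting FS = 1.00 in FS = [c' + γz cos²β tanφ'] / [γz sinβ cosβ] and solving for z:
z = c' / [γ cosβ (FS·sinβ − cosβ·tanφ')]
  = 6.1 / [18.6·cos34.7°·(1.00·sin34.7° − cos34.7°·tan32.4°)]
  = 6.1 / [18.6·0.8221·(1.00·0.5693 − 0.8221·0.6346)]
  = 6.1 / 0.7268 = 8.393 m

z_c = 8.39 m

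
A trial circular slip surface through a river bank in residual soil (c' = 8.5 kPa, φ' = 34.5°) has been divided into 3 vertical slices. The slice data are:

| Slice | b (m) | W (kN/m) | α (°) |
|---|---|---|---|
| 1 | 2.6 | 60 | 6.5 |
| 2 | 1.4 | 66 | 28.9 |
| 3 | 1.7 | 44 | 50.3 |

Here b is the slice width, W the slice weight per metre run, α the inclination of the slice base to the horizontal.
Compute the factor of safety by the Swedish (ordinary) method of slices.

FS = 2.18

Ordinary method of slices: FS = Σ[c'·Δl_i + (W_i cosα_i)·tanφ'] / Σ W_i sinα_i, with Δl_i = b_i / cosα_i.
Slice 1: Δl = 2.6/cos6.5° = 2.617 m; N'_1 = 60·cos6.5° = 59.6; c'Δl = 22.24; W sinα = 6.8
Slice 2: Δl = 1.4/cos28.9° = 1.599 m; N'_2 = 66·cos28.9° = 57.8; c'Δl = 13.59; W sinα = 31.9
Slice 3: Δl = 1.7/cos50.3° = 2.661 m; N'_3 = 44·cos50.3° = 28.1; c'Δl = 22.62; W sinα = 33.9
Σc'Δl = 58.5 kN/m; ΣN' = 145.5 kN/m; ΣW sinα = 72.5 kN/m
Resisting = 58.5 + 145.5·tan34.5° = 58.5 + 100.0 = 158.5 kN/m
FS = 158.5 / 72.5 = 2.184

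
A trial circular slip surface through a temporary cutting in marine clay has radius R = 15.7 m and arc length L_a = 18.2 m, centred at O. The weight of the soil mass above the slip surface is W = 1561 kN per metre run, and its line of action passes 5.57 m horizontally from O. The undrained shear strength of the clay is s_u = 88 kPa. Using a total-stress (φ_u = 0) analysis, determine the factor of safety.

FS = 2.89

Taking moments about the centre O, the resisting moment is provided by the undrained shear strength acting along the arc:
M_R = s_u·L_a·R = 88·18.20·15.7 = 25145.1 kN·m/m
M_D = W·d = 1561·5.57 = 8694.8 kN·m/m
FS = M_R / M_D = 25145.1 / 8694.8 = 2.892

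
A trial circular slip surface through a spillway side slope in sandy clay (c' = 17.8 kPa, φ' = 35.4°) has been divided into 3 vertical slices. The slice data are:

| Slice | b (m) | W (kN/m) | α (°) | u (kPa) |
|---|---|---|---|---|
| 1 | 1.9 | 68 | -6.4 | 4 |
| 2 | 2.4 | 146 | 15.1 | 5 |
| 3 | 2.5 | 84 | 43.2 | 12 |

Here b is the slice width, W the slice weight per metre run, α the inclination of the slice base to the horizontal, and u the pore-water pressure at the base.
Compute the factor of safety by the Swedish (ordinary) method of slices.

FS = 3.27

Ordinary method of slices: FS = Σ[c'·Δl_i + (W_i cosα_i − u_i·Δl_i)·tanφ'] / Σ W_i sinα_i, with Δl_i = b_i / cosα_i.
Slice 1: Δl = 1.9/cos(-6.4°) = 1.912 m; N'_1 = 68·cos(-6.4°) − 4·1.912 = 59.9; c'Δl = 34.03; W sinα = -7.6
Slice 2: Δl = 2.4/cos15.1° = 2.486 m; N'_2 = 146·cos15.1° − 5·2.486 = 128.5; c'Δl = 44.25; W sinα = 38.0
Slice 3: Δl = 2.5/cos43.2° = 3.430 m; N'_3 = 84·cos43.2° − 12·3.430 = 20.1; c'Δl = 61.05; W sinα = 57.5
Σc'Δl = 139.3 kN/m; ΣN' = 208.5 kN/m; ΣW sinα = 88.0 kN/m
Resisting = 139.3 + 208.5·tan35.4° = 139.3 + 148.2 = 287.5 kN/m
FS = 287.5 / 88.0 = 3.269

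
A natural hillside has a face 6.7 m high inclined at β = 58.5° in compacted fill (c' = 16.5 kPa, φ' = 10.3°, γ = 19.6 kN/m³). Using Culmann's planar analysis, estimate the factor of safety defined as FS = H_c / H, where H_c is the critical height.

FS = 1.26

H_c = (4c'/γ) · sinβ cosφ' / [1 − cos(β − φ')]
    = (4·16.5/19.6) · sin58.5°·cos10.3° / [1 − cos48.2°]
    = 3.367 · 0.8389 / 0.3335 = 8.47 m
FS = H_c / H = 8.47 / 6.7 = 1.264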